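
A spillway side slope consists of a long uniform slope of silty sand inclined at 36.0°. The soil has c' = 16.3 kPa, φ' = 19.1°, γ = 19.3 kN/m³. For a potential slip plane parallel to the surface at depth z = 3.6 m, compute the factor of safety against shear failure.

For an infinite slope with a slip plane parallel to the surface (no pore pressure): FS = [c' + γz cos²β tanφ'] / [γz sinβ cosβ].
γz = 19.3·3.6 = 69.48 kN/m²
Numerator = 16.3 + 69.48·cos²36.0°·tan19.1° = 16.3 + 69.48·0.6545·0.3463 = 32.047 kPa
Denominator = 69.48·sin36.0°·cos36.0° = 69.48·0.5878·0.8090 = 33.040 kPa
FS = 32.047 / 33.040 = 0.970

FS = 0.97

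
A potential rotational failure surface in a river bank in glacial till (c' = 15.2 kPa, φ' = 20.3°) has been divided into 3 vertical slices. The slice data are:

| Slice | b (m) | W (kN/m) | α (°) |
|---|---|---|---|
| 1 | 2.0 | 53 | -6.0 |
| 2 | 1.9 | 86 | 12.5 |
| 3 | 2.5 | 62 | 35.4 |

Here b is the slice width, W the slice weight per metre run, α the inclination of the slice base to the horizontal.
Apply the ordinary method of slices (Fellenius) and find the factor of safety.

FS = 3.59

Ordinary method of slices: FS = Σ[c'·Δl_i + (W_i cosα_i)·tanφ'] / Σ W_i sinα_i, with Δl_i = b_i / cosα_i.
Slice 1: Δl = 2.0/cos(-6.0°) = 2.011 m; N'_1 = 53·cos(-6.0°) = 52.7; c'Δl = 30.57; W sinα = -5.5
Slice 2: Δl = 1.9/cos12.5° = 1.946 m; N'_2 = 86·cos12.5° = 84.0; c'Δl = 29.58; W sinα = 18.6
Slice 3: Δl = 2.5/cos35.4° = 3.067 m; N'_3 = 62·cos35.4° = 50.5; c'Δl = 46.62; W sinα = 35.9
Σc'Δl = 106.8 kN/m; ΣN' = 187.2 kN/m; ΣW sinα = 49.0 kN/m
Resisting = 106.8 + 187.2·tan20.3° = 106.8 + 69.3 = 176.0 kN/m
FS = 176.0 / 49.0 = 3.593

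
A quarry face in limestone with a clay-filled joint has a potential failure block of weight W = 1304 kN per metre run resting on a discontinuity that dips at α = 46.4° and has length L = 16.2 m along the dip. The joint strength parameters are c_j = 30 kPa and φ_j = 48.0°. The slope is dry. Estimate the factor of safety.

FS = 1.57

Resolving the block weight along and normal to the plane and applying the Mohr–Coulomb strength on the joint:
N' = W cosα = 1304·cos46.4° = 899.3 kN/m
Driving force T = W sinα = 1304·sin46.4° = 944.3 kN/m
Resisting force R = c_j·L + N'·tanφ_j = 30·16.2 + 899.3·tan48.0° = 486.0 + 998.7 = 1484.7 kN/m
FS = R / T = 1484.7 / 944.3 = 1.572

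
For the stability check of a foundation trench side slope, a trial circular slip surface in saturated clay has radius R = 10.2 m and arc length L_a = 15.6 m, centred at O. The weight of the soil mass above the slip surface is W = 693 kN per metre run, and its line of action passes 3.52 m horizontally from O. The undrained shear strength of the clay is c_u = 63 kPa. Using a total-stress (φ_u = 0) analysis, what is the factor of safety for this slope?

FS = 4.11

Taking moments about the centre O, the resisting moment is provided by the undrained shear strength acting along the arc:
M_R = c_u·L_a·R = 63·15.60·10.2 = 10024.6 kN·m/m
M_D = W·d = 693·3.52 = 2439.4 kN·m/m
FS = M_R / M_D = 10024.6 / 2439.4 = 4.110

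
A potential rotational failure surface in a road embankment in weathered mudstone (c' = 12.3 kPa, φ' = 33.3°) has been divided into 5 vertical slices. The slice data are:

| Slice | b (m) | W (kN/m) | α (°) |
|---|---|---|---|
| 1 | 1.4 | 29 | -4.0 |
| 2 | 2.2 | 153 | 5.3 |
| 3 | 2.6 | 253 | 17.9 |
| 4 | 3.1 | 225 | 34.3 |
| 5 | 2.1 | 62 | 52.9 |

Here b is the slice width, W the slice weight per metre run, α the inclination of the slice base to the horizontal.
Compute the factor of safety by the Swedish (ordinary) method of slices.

Ordinary method of slices: FS = Σ[c'·Δl_i + (W_i cosα_i)·tanφ'] / Σ W_i sinα_i, with Δl_i = b_i / cosα_i.
Slice 1: Δl = 1.4/cos(-4.0°) = 1.403 m; N'_1 = 29·cos(-4.0°) = 28.9; c'Δl = 17.26; W sinα = -2.0
Slice 2: Δl = 2.2/cos5.3° = 2.209 m; N'_2 = 153·cos5.3° = 152.3; c'Δl = 27.18; W sinα = 14.1
Slice 3: Δl = 2.6/cos17.9° = 2.732 m; N'_3 = 253·cos17.9° = 240.8; c'Δl = 33.61; W sinα = 77.8
Slice 4: Δl = 3.1/cos34.3° = 3.753 m; N'_4 = 225·cos34.3° = 185.9; c'Δl = 46.16; W sinα = 126.8
Slice 5: Δl = 2.1/cos52.9° = 3.481 m; N'_5 = 62·cos52.9° = 37.4; c'Δl = 42.82; W sinα = 49.5
Σc'Δl = 167.0 kN/m; ΣN' = 645.3 kN/m; ΣW sinα = 266.1 kN/m
Resisting = 167.0 + 645.3·tan33.3° = 167.0 + 423.9 = 590.9 kN/m
FS = 590.9 / 266.1 = 2.220

FS = 2.22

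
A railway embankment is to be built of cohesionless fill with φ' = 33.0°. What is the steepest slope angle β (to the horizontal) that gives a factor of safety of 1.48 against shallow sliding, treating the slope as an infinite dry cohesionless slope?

β = 23.7°

For an infinite dry cohesionless slope FS = tanφ'/tanβ, so tanβ = tanφ' / FS.
tanβ = tan33.0° / 1.48 = 0.6494 / 1.48 = 0.4388
β = arctan(0.4388) = 23.69°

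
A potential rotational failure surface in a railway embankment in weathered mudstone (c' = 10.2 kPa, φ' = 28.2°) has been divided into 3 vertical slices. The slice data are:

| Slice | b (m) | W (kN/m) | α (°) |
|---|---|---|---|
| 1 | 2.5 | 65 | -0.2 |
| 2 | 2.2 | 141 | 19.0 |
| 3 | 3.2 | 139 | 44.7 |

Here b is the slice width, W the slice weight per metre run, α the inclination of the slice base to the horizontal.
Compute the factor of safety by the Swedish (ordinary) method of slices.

FS = 1.77

Ordinary method of slices: FS = Σ[c'·Δl_i + (W_i cosα_i)·tanφ'] / Σ W_i sinα_i, with Δl_i = b_i / cosα_i.
Slice 1: Δl = 2.5/cos(-0.2°) = 2.500 m; N'_1 = 65·cos(-0.2°) = 65.0; c'Δl = 25.50; W sinα = -0.2
Slice 2: Δl = 2.2/cos19.0° = 2.327 m; N'_2 = 141·cos19.0° = 133.3; c'Δl = 23.73; W sinα = 45.9
Slice 3: Δl = 3.2/cos44.7° = 4.502 m; N'_3 = 139·cos44.7° = 98.8; c'Δl = 45.92; W sinα = 97.8
Σc'Δl = 95.2 kN/m; ΣN' = 297.1 kN/m; ΣW sinα = 143.5 kN/m
Resisting = 95.2 + 297.1·tan28.2° = 95.2 + 159.3 = 254.5 kN/m
FS = 254.5 / 143.5 = 1.774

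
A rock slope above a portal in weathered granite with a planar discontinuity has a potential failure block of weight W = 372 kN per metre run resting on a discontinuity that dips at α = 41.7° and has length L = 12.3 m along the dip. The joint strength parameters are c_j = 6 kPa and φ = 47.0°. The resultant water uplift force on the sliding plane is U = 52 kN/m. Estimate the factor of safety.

Resolving the block weight along and normal to the plane and applying the Mohr–Coulomb strength on the joint:
N' = W cosα − U = 372·cos41.7° − 52 = 225.7 kN/m
Driving force T = W sinα = 372·sin41.7° = 247.5 kN/m
Resisting force R = c_j·L + N'·tanφ = 6·12.3 + 225.7·tan47.0° = 73.8 + 242.1 = 315.9 kN/m
FS = R / T = 315.9 / 247.5 = 1.276

FS = 1.28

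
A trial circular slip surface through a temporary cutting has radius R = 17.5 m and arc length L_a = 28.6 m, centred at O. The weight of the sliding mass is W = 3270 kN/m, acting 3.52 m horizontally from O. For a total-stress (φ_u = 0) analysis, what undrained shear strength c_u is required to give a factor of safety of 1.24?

FS = c_u·L_a·R / (W·d), so c_u = FS·W·d / (L_a·R).
c_u = 1.24·3270·3.52 / (28.60·17.5) = 14272.9 / 500.50 = 28.52 kPa

c_u = 28.5 kPa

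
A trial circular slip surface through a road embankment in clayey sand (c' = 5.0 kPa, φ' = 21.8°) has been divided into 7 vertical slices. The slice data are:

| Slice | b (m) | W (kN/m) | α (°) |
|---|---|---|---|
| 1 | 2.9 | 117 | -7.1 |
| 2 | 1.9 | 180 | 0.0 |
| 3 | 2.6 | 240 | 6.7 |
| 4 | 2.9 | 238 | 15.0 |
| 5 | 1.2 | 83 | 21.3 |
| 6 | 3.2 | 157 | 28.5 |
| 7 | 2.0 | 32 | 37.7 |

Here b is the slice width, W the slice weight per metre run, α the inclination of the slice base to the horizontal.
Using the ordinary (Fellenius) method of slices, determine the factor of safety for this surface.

FS = 2.46

Ordinary method of slices: FS = Σ[c'·Δl_i + (W_i cosα_i)·tanφ'] / Σ W_i sinα_i, with Δl_i = b_i / cosα_i.
Slice 1: Δl = 2.9/cos(-7.1°) = 2.922 m; N'_1 = 117·cos(-7.1°) = 116.1; c'Δl = 14.61; W sinα = -14.5
Slice 2: Δl = 1.9/cos0.0° = 1.900 m; N'_2 = 180·cos0.0° = 180.0; c'Δl = 9.50; W sinα = 0.0
Slice 3: Δl = 2.6/cos6.7° = 2.618 m; N'_3 = 240·cos6.7° = 238.4; c'Δl = 13.09; W sinα = 28.0
Slice 4: Δl = 2.9/cos15.0° = 3.002 m; N'_4 = 238·cos15.0° = 229.9; c'Δl = 15.01; W sinα = 61.6
Slice 5: Δl = 1.2/cos21.3° = 1.288 m; N'_5 = 83·cos21.3° = 77.3; c'Δl = 6.44; W sinα = 30.1
Slice 6: Δl = 3.2/cos28.5° = 3.641 m; N'_6 = 157·cos28.5° = 138.0; c'Δl = 18.21; W sinα = 74.9
Slice 7: Δl = 2.0/cos37.7° = 2.528 m; N'_7 = 32·cos37.7° = 25.3; c'Δl = 12.64; W sinα = 19.6
Σc'Δl = 89.5 kN/m; ΣN' = 1005.0 kN/m; ΣW sinα = 199.8 kN/m
Resisting = 89.5 + 1005.0·tan21.8° = 89.5 + 402.0 = 491.5 kN/m
FS = 491.5 / 199.8 = 2.460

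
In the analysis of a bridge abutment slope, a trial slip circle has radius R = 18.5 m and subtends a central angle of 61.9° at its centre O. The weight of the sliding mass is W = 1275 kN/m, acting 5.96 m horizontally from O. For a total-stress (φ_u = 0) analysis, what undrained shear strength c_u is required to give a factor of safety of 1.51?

FS = c_u·L_a·R / (W·d), so c_u = FS·W·d / (L_a·R).
Arc length L_a = R·θ = 18.5·(61.9°·π/180) = 18.5·1.0804 = 19.99 m
c_u = 1.51·1275·5.96 / (19.99·18.5) = 11474.5 / 369.75 = 31.03 kPa

c_u = 31.0 kPa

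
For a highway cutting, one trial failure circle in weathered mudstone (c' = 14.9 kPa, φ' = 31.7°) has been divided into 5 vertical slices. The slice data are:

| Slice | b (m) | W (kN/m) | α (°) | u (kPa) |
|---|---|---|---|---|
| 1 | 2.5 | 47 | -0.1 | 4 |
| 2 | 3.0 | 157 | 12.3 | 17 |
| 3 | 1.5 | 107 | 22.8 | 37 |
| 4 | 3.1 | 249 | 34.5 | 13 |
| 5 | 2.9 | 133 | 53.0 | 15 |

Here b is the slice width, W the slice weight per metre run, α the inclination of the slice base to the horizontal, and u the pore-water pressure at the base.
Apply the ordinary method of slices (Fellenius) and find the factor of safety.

Ordinary method of slices: FS = Σ[c'·Δl_i + (W_i cosα_i − u_i·Δl_i)·tanφ'] / Σ W_i sinα_i, with Δl_i = b_i / cosα_i.
Slice 1: Δl = 2.5/cos(-0.1°) = 2.500 m; N'_1 = 47·cos(-0.1°) − 4·2.500 = 37.0; c'Δl = 37.25; W sinα = -0.1
Slice 2: Δl = 3.0/cos12.3° = 3.070 m; N'_2 = 157·cos12.3° − 17·3.070 = 101.2; c'Δl = 45.75; W sinα = 33.4
Slice 3: Δl = 1.5/cos22.8° = 1.627 m; N'_3 = 107·cos22.8° − 37·1.627 = 38.4; c'Δl = 24.24; W sinα = 41.5
Slice 4: Δl = 3.1/cos34.5° = 3.762 m; N'_4 = 249·cos34.5° − 13·3.762 = 156.3; c'Δl = 56.05; W sinα = 141.0
Slice 5: Δl = 2.9/cos53.0° = 4.819 m; N'_5 = 133·cos53.0° − 15·4.819 = 7.8; c'Δl = 71.80; W sinα = 106.2
Σc'Δl = 235.1 kN/m; ΣN' = 340.7 kN/m; ΣW sinα = 322.1 kN/m
Resisting = 235.1 + 340.7·tan31.7° = 235.1 + 210.4 = 445.5 kN/m
FS = 445.5 / 322.1 = 1.383

FS = 1.38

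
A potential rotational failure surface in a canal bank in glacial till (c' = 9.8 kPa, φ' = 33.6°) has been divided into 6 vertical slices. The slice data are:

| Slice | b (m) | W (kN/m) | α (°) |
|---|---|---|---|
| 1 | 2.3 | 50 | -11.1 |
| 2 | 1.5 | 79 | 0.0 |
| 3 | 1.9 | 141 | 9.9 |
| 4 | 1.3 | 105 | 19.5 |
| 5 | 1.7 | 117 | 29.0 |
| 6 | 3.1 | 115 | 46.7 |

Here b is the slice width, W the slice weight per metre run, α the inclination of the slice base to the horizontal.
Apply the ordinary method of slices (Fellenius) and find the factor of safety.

Ordinary method of slices: FS = Σ[c'·Δl_i + (W_i cosα_i)·tanφ'] / Σ W_i sinα_i, with Δl_i = b_i / cosα_i.
Slice 1: Δl = 2.3/cos(-11.1°) = 2.344 m; N'_1 = 50·cos(-11.1°) = 49.1; c'Δl = 22.97; W sinα = -9.6
Slice 2: Δl = 1.5/cos0.0° = 1.500 m; N'_2 = 79·cos0.0° = 79.0; c'Δl = 14.70; W sinα = 0.0
Slice 3: Δl = 1.9/cos9.9° = 1.929 m; N'_3 = 141·cos9.9° = 138.9; c'Δl = 18.90; W sinα = 24.2
Slice 4: Δl = 1.3/cos19.5° = 1.379 m; N'_4 = 105·cos19.5° = 99.0; c'Δl = 13.52; W sinα = 35.0
Slice 5: Δl = 1.7/cos29.0° = 1.944 m; N'_5 = 117·cos29.0° = 102.3; c'Δl = 19.05; W sinα = 56.7
Slice 6: Δl = 3.1/cos46.7° = 4.520 m; N'_6 = 115·cos46.7° = 78.9; c'Δl = 44.30; W sinα = 83.7
Σc'Δl = 133.4 kN/m; ΣN' = 547.1 kN/m; ΣW sinα = 190.1 kN/m
Resisting = 133.4 + 547.1·tan33.6° = 133.4 + 363.5 = 497.0 kN/m
FS = 497.0 / 190.1 = 2.614

FS = 2.61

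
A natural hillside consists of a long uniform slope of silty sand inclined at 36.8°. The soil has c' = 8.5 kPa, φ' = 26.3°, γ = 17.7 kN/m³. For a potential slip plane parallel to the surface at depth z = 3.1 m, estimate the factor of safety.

FS = 0.98

For an infinite slope with a slip plane parallel to the surface (no pore pressure): FS = [c' + γz cos²β tanφ'] / [γz sinβ cosβ].
γz = 17.7·3.1 = 54.87 kN/m²
Numerator = 8.5 + 54.87·cos²36.8°·tan26.3° = 8.5 + 54.87·0.6412·0.4942 = 25.888 kPa
Denominator = 54.87·sin36.8°·cos36.8° = 54.87·0.5990·0.8007 = 26.319 kPa
FS = 25.888 / 26.319 = 0.984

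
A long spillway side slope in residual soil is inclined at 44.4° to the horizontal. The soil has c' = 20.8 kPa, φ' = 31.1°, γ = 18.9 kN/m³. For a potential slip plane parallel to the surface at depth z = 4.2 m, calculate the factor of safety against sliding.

FS = 1.14

For an infinite slope with a slip plane parallel to the surface (no pore pressure): FS = [c' + γz cos²β tanφ'] / [γz sinβ cosβ].
γz = 18.9·4.2 = 79.38 kN/m²
Numerator = 20.8 + 79.38·cos²44.4°·tan31.1° = 20.8 + 79.38·0.5105·0.6032 = 45.244 kPa
Denominator = 79.38·sin44.4°·cos44.4° = 79.38·0.6997·0.7145 = 39.681 kPa
FS = 45.244 / 39.681 = 1.140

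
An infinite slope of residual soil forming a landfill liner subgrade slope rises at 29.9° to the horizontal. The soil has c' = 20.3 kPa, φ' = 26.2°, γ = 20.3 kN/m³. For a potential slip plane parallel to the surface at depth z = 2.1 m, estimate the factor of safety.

FS = 1.96

For an infinite slope with a slip plane parallel to the surface (no pore pressure): FS = [c' + γz cos²β tanφ'] / [γz sinβ cosβ].
γz = 20.3·2.1 = 42.63 kN/m²
Numerator = 20.3 + 42.63·cos²29.9°·tan26.2° = 20.3 + 42.63·0.7515·0.4921 = 36.064 kPa
Denominator = 42.63·sin29.9°·cos29.9° = 42.63·0.4985·0.8669 = 18.422 kPa
FS = 36.064 / 18.422 = 1.958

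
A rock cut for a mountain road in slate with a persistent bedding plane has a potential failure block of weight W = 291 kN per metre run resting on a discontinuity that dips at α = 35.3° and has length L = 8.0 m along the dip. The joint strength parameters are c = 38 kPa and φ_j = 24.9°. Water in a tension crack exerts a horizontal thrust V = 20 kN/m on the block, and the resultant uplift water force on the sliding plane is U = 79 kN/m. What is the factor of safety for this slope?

FS = 2.02

Resolving the block weight along and normal to the plane and applying the Mohr–Coulomb strength on the joint:
N' = W cosα − U − V sinα = 291·cos35.3° − 79 − 20·sin35.3° = 146.9 kN/m
Driving force T = W sinα + V cosα = 291·sin35.3° + 20·cos35.3° = 184.5 kN/m
Resisting force R = c·L + N'·tanφ_j = 38·8.0 + 146.9·tan24.9° = 304.0 + 68.2 = 372.2 kN/m
FS = R / T = 372.2 / 184.5 = 2.018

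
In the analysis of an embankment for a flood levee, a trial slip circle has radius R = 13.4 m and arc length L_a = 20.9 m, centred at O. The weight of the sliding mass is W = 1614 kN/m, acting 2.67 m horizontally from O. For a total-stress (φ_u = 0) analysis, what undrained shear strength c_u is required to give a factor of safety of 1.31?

c_u = 20.2 kPa

FS = c_u·L_a·R / (W·d), so c_u = FS·W·d / (L_a·R).
c_u = 1.31·1614·2.67 / (20.90·13.4) = 5645.3 / 280.06 = 20.16 kPa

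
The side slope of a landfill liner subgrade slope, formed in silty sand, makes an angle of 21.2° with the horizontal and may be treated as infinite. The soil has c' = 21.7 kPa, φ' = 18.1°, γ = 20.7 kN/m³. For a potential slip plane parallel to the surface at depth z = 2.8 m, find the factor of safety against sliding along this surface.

FS = 1.95

For an infinite slope with a slip plane parallel to the surface (no pore pressure): FS = [c' + γz cos²β tanφ'] / [γz sinβ cosβ].
γz = 20.7·2.8 = 57.96 kN/m²
Numerator = 21.7 + 57.96·cos²21.2°·tan18.1° = 21.7 + 57.96·0.8692·0.3269 = 38.167 kPa
Denominator = 57.96·sin21.2°·cos21.2° = 57.96·0.3616·0.9323 = 19.541 kPa
FS = 38.167 / 19.541 = 1.953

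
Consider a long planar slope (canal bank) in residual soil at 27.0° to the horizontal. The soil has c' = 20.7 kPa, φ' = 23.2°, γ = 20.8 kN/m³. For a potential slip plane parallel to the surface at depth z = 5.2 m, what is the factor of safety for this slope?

For an infinite slope with a slip plane parallel to the surface (no pore pressure): FS = [c' + γz cos²β tanφ'] / [γz sinβ cosβ].
γz = 20.8·5.2 = 108.16 kN/m²
Numerator = 20.7 + 108.16·cos²27.0°·tan23.2° = 20.7 + 108.16·0.7939·0.4286 = 57.503 kPa
Denominator = 108.16·sin27.0°·cos27.0° = 108.16·0.4540·0.8910 = 43.752 kPa
FS = 57.503 / 43.752 = 1.314

FS = 1.31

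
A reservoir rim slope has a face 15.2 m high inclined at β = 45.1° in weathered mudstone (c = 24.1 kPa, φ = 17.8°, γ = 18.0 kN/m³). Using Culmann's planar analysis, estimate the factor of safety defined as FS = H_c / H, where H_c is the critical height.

FS = 2.13

H_c = (4c/γ) · sinβ cosφ / [1 − cos(β − φ)]
    = (4·24.1/18.0) · sin45.1°·cos17.8° / [1 − cos27.3°]
    = 5.356 · 0.6744 / 0.1114 = 32.43 m
FS = H_c / H = 32.43 / 15.2 = 2.133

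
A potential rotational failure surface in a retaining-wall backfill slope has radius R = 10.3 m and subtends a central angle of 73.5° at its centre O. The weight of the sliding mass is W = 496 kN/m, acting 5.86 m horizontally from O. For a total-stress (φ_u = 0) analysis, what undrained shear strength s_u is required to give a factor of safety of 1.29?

FS = s_u·L_a·R / (W·d), so s_u = FS·W·d / (L_a·R).
Arc length L_a = R·θ = 10.3·(73.5°·π/180) = 10.3·1.2828 = 13.21 m
s_u = 1.29·496·5.86 / (13.21·10.3) = 3749.5 / 136.09 = 27.55 kPa

s_u = 27.6 kPa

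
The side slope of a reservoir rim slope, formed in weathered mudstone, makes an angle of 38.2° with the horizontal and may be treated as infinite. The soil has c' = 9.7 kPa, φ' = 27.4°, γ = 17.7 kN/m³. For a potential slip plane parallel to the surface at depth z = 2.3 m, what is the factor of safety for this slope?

For an infinite slope with a slip plane parallel to the surface (no pore pressure): FS = [c' + γz cos²β tanφ'] / [γz sinβ cosβ].
γz = 17.7·2.3 = 40.71 kN/m²
Numerator = 9.7 + 40.71·cos²38.2°·tan27.4° = 9.7 + 40.71·0.6176·0.5184 = 22.732 kPa
Denominator = 40.71·sin38.2°·cos38.2° = 40.71·0.6184·0.7859 = 19.784 kPa
FS = 22.732 / 19.784 = 1.149

FS = 1.15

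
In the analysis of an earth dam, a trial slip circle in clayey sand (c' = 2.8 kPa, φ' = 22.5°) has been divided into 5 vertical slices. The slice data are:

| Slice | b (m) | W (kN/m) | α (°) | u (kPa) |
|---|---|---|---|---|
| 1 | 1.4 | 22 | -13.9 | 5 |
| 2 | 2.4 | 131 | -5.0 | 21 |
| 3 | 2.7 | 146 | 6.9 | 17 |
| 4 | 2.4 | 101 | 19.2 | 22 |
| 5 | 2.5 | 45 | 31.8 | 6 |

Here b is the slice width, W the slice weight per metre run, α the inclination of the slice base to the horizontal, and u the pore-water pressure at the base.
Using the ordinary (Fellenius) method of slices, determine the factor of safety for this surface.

Ordinary method of slices: FS = Σ[c'·Δl_i + (W_i cosα_i − u_i·Δl_i)·tanφ'] / Σ W_i sinα_i, with Δl_i = b_i / cosα_i.
Slice 1: Δl = 1.4/cos(-13.9°) = 1.442 m; N'_1 = 22·cos(-13.9°) − 5·1.442 = 14.1; c'Δl = 4.04; W sinα = -5.3
Slice 2: Δl = 2.4/cos(-5.0°) = 2.409 m; N'_2 = 131·cos(-5.0°) − 21·2.409 = 79.9; c'Δl = 6.75; W sinα = -11.4
Slice 3: Δl = 2.7/cos6.9° = 2.720 m; N'_3 = 146·cos6.9° − 17·2.720 = 98.7; c'Δl = 7.62; W sinα = 17.5
Slice 4: Δl = 2.4/cos19.2° = 2.541 m; N'_4 = 101·cos19.2° − 22·2.541 = 39.5; c'Δl = 7.12; W sinα = 33.2
Slice 5: Δl = 2.5/cos31.8° = 2.942 m; N'_5 = 45·cos31.8° − 6·2.942 = 20.6; c'Δl = 8.24; W sinα = 23.7
Σc'Δl = 33.8 kN/m; ΣN' = 252.8 kN/m; ΣW sinα = 57.8 kN/m
Resisting = 33.8 + 252.8·tan22.5° = 33.8 + 104.7 = 138.5 kN/m
FS = 138.5 / 57.8 = 2.397

FS = 2.40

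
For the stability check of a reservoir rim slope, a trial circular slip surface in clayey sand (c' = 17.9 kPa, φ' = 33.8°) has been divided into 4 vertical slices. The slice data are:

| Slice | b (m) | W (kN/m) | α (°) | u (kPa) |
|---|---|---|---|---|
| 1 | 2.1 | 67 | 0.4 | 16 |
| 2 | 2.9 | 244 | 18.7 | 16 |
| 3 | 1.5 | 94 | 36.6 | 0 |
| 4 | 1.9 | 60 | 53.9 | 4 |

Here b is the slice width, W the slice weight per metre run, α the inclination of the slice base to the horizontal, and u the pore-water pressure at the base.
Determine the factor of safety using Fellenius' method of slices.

Ordinary method of slices: FS = Σ[c'·Δl_i + (W_i cosα_i − u_i·Δl_i)·tanφ'] / Σ W_i sinα_i, with Δl_i = b_i / cosα_i.
Slice 1: Δl = 2.1/cos0.4° = 2.100 m; N'_1 = 67·cos0.4° − 16·2.100 = 33.4; c'Δl = 37.59; W sinα = 0.5
Slice 2: Δl = 2.9/cos18.7° = 3.062 m; N'_2 = 244·cos18.7° − 16·3.062 = 182.1; c'Δl = 54.80; W sinα = 78.2
Slice 3: Δl = 1.5/cos36.6° = 1.868 m; N'_3 = 94·cos36.6° − 0·1.868 = 75.5; c'Δl = 33.44; W sinα = 56.0
Slice 4: Δl = 1.9/cos53.9° = 3.225 m; N'_4 = 60·cos53.9° − 4·3.225 = 22.5; c'Δl = 57.72; W sinα = 48.5
Σc'Δl = 183.6 kN/m; ΣN' = 313.4 kN/m; ΣW sinα = 183.2 kN/m
Resisting = 183.6 + 313.4·tan33.8° = 183.6 + 209.8 = 393.4 kN/m
FS = 393.4 / 183.2 = 2.147

FS = 2.15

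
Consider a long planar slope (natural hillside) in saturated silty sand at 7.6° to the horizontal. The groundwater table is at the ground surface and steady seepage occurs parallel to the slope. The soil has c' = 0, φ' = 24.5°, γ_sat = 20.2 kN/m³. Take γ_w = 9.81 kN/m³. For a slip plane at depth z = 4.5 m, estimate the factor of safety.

With seepage parallel to the slope and the water table at the surface, the effective normal stress on the slip plane uses the buoyant unit weight γ' = γ_sat − γ_w while the driving shear stress uses γ_sat:
FS = [c' + γ' z cos²β tanφ'] / [γ_sat z sinβ cosβ]
(For c' = 0 this reduces to FS = (γ'/γ_sat)·tanφ'/tanβ.)
γ' = 20.2 − 9.81 = 10.39 kN/m³
Numerator = 0.0 + 10.39·4.5·cos²7.6°·tan24.5° = 0.0 + 10.39·4.5·0.9825·0.4557 = 20.935 kPa
Denominator = 20.2·4.5·sin7.6°·cos7.6° = 20.2·4.5·0.1323·0.9912 = 11.916 kPa
FS = 20.935 / 11.916 = 1.757

FS = 1.76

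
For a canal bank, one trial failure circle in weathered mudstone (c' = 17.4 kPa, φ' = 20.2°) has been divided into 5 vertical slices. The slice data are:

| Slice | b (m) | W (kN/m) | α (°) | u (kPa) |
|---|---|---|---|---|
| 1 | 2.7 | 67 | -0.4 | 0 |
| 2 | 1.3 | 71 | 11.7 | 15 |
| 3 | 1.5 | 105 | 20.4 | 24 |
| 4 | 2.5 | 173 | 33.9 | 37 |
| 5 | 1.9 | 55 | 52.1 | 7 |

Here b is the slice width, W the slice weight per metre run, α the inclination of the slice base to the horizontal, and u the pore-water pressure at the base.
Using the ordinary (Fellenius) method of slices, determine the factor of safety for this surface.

FS = 1.50

Ordinary method of slices: FS = Σ[c'·Δl_i + (W_i cosα_i − u_i·Δl_i)·tanφ'] / Σ W_i sinα_i, with Δl_i = b_i / cosα_i.
Slice 1: Δl = 2.7/cos(-0.4°) = 2.700 m; N'_1 = 67·cos(-0.4°) − 0·2.700 = 67.0; c'Δl = 46.98; W sinα = -0.5
Slice 2: Δl = 1.3/cos11.7° = 1.328 m; N'_2 = 71·cos11.7° − 15·1.328 = 49.6; c'Δl = 23.10; W sinα = 14.4
Slice 3: Δl = 1.5/cos20.4° = 1.600 m; N'_3 = 105·cos20.4° − 24·1.600 = 60.0; c'Δl = 27.85; W sinα = 36.6
Slice 4: Δl = 2.5/cos33.9° = 3.012 m; N'_4 = 173·cos33.9° − 37·3.012 = 32.1; c'Δl = 52.41; W sinα = 96.5
Slice 5: Δl = 1.9/cos52.1° = 3.093 m; N'_5 = 55·cos52.1° − 7·3.093 = 12.1; c'Δl = 53.82; W sinα = 43.4
Σc'Δl = 204.2 kN/m; ΣN' = 220.9 kN/m; ΣW sinα = 190.4 kN/m
Resisting = 204.2 + 220.9·tan20.2° = 204.2 + 81.3 = 285.4 kN/m
FS = 285.4 / 190.4 = 1.499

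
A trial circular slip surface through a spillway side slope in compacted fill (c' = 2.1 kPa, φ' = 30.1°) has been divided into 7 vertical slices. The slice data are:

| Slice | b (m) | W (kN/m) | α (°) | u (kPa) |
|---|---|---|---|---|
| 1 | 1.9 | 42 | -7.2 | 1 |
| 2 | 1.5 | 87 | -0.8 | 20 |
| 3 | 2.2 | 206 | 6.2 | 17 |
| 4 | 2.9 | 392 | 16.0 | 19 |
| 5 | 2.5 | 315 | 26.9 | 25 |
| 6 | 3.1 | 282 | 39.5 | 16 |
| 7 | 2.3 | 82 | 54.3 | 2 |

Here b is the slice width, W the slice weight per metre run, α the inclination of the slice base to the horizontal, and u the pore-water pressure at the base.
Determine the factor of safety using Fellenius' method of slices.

Ordinary method of slices: FS = Σ[c'·Δl_i + (W_i cosα_i − u_i·Δl_i)·tanφ'] / Σ W_i sinα_i, with Δl_i = b_i / cosα_i.
Slice 1: Δl = 1.9/cos(-7.2°) = 1.915 m; N'_1 = 42·cos(-7.2°) − 1·1.915 = 39.8; c'Δl = 4.02; W sinα = -5.3
Slice 2: Δl = 1.5/cos(-0.8°) = 1.500 m; N'_2 = 87·cos(-0.8°) − 20·1.500 = 57.0; c'Δl = 3.15; W sinα = -1.2
Slice 3: Δl = 2.2/cos6.2° = 2.213 m; N'_3 = 206·cos6.2° − 17·2.213 = 167.2; c'Δl = 4.65; W sinα = 22.2
Slice 4: Δl = 2.9/cos16.0° = 3.017 m; N'_4 = 392·cos16.0° − 19·3.017 = 319.5; c'Δl = 6.34; W sinα = 108.0
Slice 5: Δl = 2.5/cos26.9° = 2.803 m; N'_5 = 315·cos26.9° − 25·2.803 = 210.8; c'Δl = 5.89; W sinα = 142.5
Slice 6: Δl = 3.1/cos39.5° = 4.017 m; N'_6 = 282·cos39.5° − 16·4.017 = 153.3; c'Δl = 8.44; W sinα = 179.4
Slice 7: Δl = 2.3/cos54.3° = 3.941 m; N'_7 = 82·cos54.3° − 2·3.941 = 40.0; c'Δl = 8.28; W sinα = 66.6
Σc'Δl = 40.8 kN/m; ΣN' = 987.5 kN/m; ΣW sinα = 512.3 kN/m
Resisting = 40.8 + 987.5·tan30.1° = 40.8 + 572.5 = 613.2 kN/m
FS = 613.2 / 512.3 = 1.197

FS = 1.20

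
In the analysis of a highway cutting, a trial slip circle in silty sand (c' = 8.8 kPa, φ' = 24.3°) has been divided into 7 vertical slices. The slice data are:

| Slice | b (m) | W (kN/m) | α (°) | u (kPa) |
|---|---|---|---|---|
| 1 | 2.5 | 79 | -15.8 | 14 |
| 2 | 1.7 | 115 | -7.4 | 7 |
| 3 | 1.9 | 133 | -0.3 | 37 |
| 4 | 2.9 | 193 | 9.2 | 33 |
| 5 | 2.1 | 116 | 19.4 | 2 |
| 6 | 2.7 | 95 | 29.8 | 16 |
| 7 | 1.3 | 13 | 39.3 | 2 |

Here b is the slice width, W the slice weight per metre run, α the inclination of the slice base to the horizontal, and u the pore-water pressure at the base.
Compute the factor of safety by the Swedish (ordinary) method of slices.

Ordinary method of slices: FS = Σ[c'·Δl_i + (W_i cosα_i − u_i·Δl_i)·tanφ'] / Σ W_i sinα_i, with Δl_i = b_i / cosα_i.
Slice 1: Δl = 2.5/cos(-15.8°) = 2.598 m; N'_1 = 79·cos(-15.8°) − 14·2.598 = 39.6; c'Δl = 22.86; W sinα = -21.5
Slice 2: Δl = 1.7/cos(-7.4°) = 1.714 m; N'_2 = 115·cos(-7.4°) − 7·1.714 = 102.0; c'Δl = 15.09; W sinα = -14.8
Slice 3: Δl = 1.9/cos(-0.3°) = 1.900 m; N'_3 = 133·cos(-0.3°) − 37·1.900 = 62.7; c'Δl = 16.72; W sinα = -0.7
Slice 4: Δl = 2.9/cos9.2° = 2.938 m; N'_4 = 193·cos9.2° − 33·2.938 = 93.6; c'Δl = 25.85; W sinα = 30.9
Slice 5: Δl = 2.1/cos19.4° = 2.226 m; N'_5 = 116·cos19.4° − 2·2.226 = 105.0; c'Δl = 19.59; W sinα = 38.5
Slice 6: Δl = 2.7/cos29.8° = 3.111 m; N'_6 = 95·cos29.8° − 16·3.111 = 32.7; c'Δl = 27.38; W sinα = 47.2
Slice 7: Δl = 1.3/cos39.3° = 1.680 m; N'_7 = 13·cos39.3° − 2·1.680 = 6.7; c'Δl = 14.78; W sinα = 8.2
Σc'Δl = 142.3 kN/m; ΣN' = 442.3 kN/m; ΣW sinα = 87.8 kN/m
Resisting = 142.3 + 442.3·tan24.3° = 142.3 + 199.7 = 342.0 kN/m
FS = 342.0 / 87.8 = 3.894

FS = 3.89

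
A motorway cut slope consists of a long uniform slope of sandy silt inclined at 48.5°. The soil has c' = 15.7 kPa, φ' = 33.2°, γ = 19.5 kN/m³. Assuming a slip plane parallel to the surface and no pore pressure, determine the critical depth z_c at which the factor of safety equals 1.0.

z_c = 3.85 m

Setting FS = 1.00 in FS = [c' + γz cos²β tanφ'] / [γz sinβ cosβ] and solving for z:
z = c' / [γ cosβ (FS·sinβ − cosβ·tanφ')]
  = 15.7 / [19.5·cos48.5°·(1.00·sin48.5° − cos48.5°·tan33.2°)]
  = 15.7 / [19.5·0.6626·(1.00·0.7490 − 0.6626·0.6544)]
  = 15.7 / 4.0747 = 3.853 m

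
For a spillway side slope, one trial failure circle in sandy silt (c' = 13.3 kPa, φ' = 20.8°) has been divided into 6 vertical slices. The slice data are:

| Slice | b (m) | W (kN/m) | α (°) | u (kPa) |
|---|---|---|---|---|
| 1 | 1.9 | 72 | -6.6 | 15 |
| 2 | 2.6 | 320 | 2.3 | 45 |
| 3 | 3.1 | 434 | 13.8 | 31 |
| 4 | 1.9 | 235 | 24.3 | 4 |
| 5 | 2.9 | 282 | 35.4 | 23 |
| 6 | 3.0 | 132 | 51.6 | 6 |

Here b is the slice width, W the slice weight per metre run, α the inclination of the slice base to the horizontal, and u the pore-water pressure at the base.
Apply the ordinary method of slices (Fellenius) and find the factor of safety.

FS = 1.30

Ordinary method of slices: FS = Σ[c'·Δl_i + (W_i cosα_i − u_i·Δl_i)·tanφ'] / Σ W_i sinα_i, with Δl_i = b_i / cosα_i.
Slice 1: Δl = 1.9/cos(-6.6°) = 1.913 m; N'_1 = 72·cos(-6.6°) − 15·1.913 = 42.8; c'Δl = 25.44; W sinα = -8.3
Slice 2: Δl = 2.6/cos2.3° = 2.602 m; N'_2 = 320·cos2.3° − 45·2.602 = 202.6; c'Δl = 34.61; W sinα = 12.8
Slice 3: Δl = 3.1/cos13.8° = 3.192 m; N'_3 = 434·cos13.8° − 31·3.192 = 322.5; c'Δl = 42.46; W sinα = 103.5
Slice 4: Δl = 1.9/cos24.3° = 2.085 m; N'_4 = 235·cos24.3° − 4·2.085 = 205.8; c'Δl = 27.73; W sinα = 96.7
Slice 5: Δl = 2.9/cos35.4° = 3.558 m; N'_5 = 282·cos35.4° − 23·3.558 = 148.0; c'Δl = 47.32; W sinα = 163.4
Slice 6: Δl = 3.0/cos51.6° = 4.830 m; N'_6 = 132·cos51.6° − 6·4.830 = 53.0; c'Δl = 64.24; W sinα = 103.4
Σc'Δl = 241.8 kN/m; ΣN' = 974.9 kN/m; ΣW sinα = 471.6 kN/m
Resisting = 241.8 + 974.9·tan20.8° = 241.8 + 370.3 = 612.1 kN/m
FS = 612.1 / 471.6 = 1.298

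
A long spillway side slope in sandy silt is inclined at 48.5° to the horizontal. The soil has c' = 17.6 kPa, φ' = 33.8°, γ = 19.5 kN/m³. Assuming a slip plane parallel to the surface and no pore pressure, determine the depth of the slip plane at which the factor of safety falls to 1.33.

Setting FS = 1.33 in FS = [c' + γz cos²β tanφ'] / [γz sinβ cosβ] and solving for z:
z = c' / [γ cosβ (FS·sinβ − cosβ·tanφ')]
  = 17.6 / [19.5·cos48.5°·(1.33·sin48.5° − cos48.5°·tan33.8°)]
  = 17.6 / [19.5·0.6626·(1.33·0.7490 − 0.6626·0.6694)]
  = 17.6 / 7.1392 = 2.465 m

z = 2.47 m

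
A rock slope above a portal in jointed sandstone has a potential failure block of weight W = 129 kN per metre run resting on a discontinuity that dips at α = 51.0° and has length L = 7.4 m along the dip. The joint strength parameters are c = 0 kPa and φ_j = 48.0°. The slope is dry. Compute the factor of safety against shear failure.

Resolving the block weight along and normal to the plane and applying the Mohr–Coulomb strength on the joint:
N' = W cosα = 129·cos51.0° = 81.2 kN/m
Driving force T = W sinα = 129·sin51.0° = 100.3 kN/m
Resisting force R = c·L + N'·tanφ_j = 0·7.4 + 81.2·tan48.0° = 0.0 + 90.2 = 90.2 kN/m
FS = R / T = 90.2 / 100.3 = 0.899

FS = 0.90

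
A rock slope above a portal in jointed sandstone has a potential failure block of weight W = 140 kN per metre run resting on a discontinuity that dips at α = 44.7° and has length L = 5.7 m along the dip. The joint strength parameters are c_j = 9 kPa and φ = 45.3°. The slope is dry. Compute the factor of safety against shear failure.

FS = 1.54

Resolving the block weight along and normal to the plane and applying the Mohr–Coulomb strength on the joint:
N' = W cosα = 140·cos44.7° = 99.5 kN/m
Driving force T = W sinα = 140·sin44.7° = 98.5 kN/m
Resisting force R = c_j·L + N'·tanφ = 9·5.7 + 99.5·tan45.3° = 51.3 + 100.6 = 151.9 kN/m
FS = R / T = 151.9 / 98.5 = 1.542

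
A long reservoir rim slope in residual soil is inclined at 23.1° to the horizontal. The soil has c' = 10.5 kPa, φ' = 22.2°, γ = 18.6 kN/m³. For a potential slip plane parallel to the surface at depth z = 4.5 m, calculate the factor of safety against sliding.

FS = 1.30

For an infinite slope with a slip plane parallel to the surface (no pore pressure): FS = [c' + γz cos²β tanφ'] / [γz sinβ cosβ].
γz = 18.6·4.5 = 83.70 kN/m²
Numerator = 10.5 + 83.70·cos²23.1°·tan22.2° = 10.5 + 83.70·0.8461·0.4081 = 39.400 kPa
Denominator = 83.70·sin23.1°·cos23.1° = 83.70·0.3923·0.9198 = 30.206 kPa
FS = 39.400 / 30.206 = 1.304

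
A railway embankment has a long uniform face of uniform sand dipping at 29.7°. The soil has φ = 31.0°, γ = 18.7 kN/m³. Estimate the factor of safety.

For a dry cohesionless infinite slope the factor of safety is FS = tanφ / tanβ.
FS = tan31.0° / tan29.7° = 0.6009 / 0.5704 = 1.053

FS = 1.05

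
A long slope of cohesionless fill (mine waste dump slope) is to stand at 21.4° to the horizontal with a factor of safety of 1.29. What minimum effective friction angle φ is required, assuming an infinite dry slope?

FS = tanφ/tanβ ⇒ tanφ = FS · tanβ = 1.29 · tan21.4° = 0.5055
φ = arctan(0.5055) = 26.82°

φ = 26.8°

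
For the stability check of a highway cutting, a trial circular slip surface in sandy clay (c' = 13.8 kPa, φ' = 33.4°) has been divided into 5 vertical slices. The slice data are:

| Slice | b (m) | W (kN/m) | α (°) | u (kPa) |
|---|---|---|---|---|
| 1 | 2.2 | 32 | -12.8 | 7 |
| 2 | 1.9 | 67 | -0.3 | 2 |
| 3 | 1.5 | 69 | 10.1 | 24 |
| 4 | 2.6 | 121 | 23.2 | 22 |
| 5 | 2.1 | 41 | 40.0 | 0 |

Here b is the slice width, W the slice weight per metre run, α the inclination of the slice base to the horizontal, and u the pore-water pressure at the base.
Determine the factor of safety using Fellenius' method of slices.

FS = 3.57

Ordinary method of slices: FS = Σ[c'·Δl_i + (W_i cosα_i − u_i·Δl_i)·tanφ'] / Σ W_i sinα_i, with Δl_i = b_i / cosα_i.
Slice 1: Δl = 2.2/cos(-12.8°) = 2.256 m; N'_1 = 32·cos(-12.8°) − 7·2.256 = 15.4; c'Δl = 31.13; W sinα = -7.1
Slice 2: Δl = 1.9/cos(-0.3°) = 1.900 m; N'_2 = 67·cos(-0.3°) − 2·1.900 = 63.2; c'Δl = 26.22; W sinα = -0.4
Slice 3: Δl = 1.5/cos10.1° = 1.524 m; N'_3 = 69·cos10.1° − 24·1.524 = 31.4; c'Δl = 21.03; W sinα = 12.1
Slice 4: Δl = 2.6/cos23.2° = 2.829 m; N'_4 = 121·cos23.2° − 22·2.829 = 49.0; c'Δl = 39.04; W sinα = 47.7
Slice 5: Δl = 2.1/cos40.0° = 2.741 m; N'_5 = 41·cos40.0° − 0·2.741 = 31.4; c'Δl = 37.83; W sinα = 26.4
Σc'Δl = 155.2 kN/m; ΣN' = 190.4 kN/m; ΣW sinα = 78.7 kN/m
Resisting = 155.2 + 190.4·tan33.4° = 155.2 + 125.5 = 280.8 kN/m
FS = 280.8 / 78.7 = 3.568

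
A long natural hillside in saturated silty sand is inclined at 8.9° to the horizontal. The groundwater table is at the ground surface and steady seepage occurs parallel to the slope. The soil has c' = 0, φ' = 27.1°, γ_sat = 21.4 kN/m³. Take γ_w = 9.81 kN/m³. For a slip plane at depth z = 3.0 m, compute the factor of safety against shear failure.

With seepage parallel to the slope and the water table at the surface, the effective normal stress on the slip plane uses the buoyant unit weight γ' = γ_sat − γ_w while the driving shear stress uses γ_sat:
FS = [c' + γ' z cos²β tanφ'] / [γ_sat z sinβ cosβ]
(For c' = 0 this reduces to FS = (γ'/γ_sat)·tanφ'/tanβ.)
γ' = 21.4 − 9.81 = 11.59 kN/m³
Numerator = 0.0 + 11.59·3.0·cos²8.9°·tan27.1° = 0.0 + 11.59·3.0·0.9761·0.5117 = 17.367 kPa
Denominator = 21.4·3.0·sin8.9°·cos8.9° = 21.4·3.0·0.1547·0.9880 = 9.813 kPa
FS = 17.367 / 9.813 = 1.770

FS = 1.77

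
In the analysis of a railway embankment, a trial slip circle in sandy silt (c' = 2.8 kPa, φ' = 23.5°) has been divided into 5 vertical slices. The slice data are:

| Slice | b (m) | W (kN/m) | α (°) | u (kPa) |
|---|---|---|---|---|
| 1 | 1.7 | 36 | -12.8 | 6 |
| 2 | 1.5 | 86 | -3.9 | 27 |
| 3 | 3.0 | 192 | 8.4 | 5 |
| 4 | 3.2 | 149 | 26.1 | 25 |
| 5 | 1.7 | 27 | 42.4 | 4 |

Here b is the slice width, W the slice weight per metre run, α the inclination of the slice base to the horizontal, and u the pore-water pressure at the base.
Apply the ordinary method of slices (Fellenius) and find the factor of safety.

FS = 1.68

Ordinary method of slices: FS = Σ[c'·Δl_i + (W_i cosα_i − u_i·Δl_i)·tanφ'] / Σ W_i sinα_i, with Δl_i = b_i / cosα_i.
Slice 1: Δl = 1.7/cos(-12.8°) = 1.743 m; N'_1 = 36·cos(-12.8°) − 6·1.743 = 24.6; c'Δl = 4.88; W sinα = -8.0
Slice 2: Δl = 1.5/cos(-3.9°) = 1.503 m; N'_2 = 86·cos(-3.9°) − 27·1.503 = 45.2; c'Δl = 4.21; W sinα = -5.8
Slice 3: Δl = 3.0/cos8.4° = 3.033 m; N'_3 = 192·cos8.4° − 5·3.033 = 174.8; c'Δl = 8.49; W sinα = 28.0
Slice 4: Δl = 3.2/cos26.1° = 3.563 m; N'_4 = 149·cos26.1° − 25·3.563 = 44.7; c'Δl = 9.98; W sinα = 65.6
Slice 5: Δl = 1.7/cos42.4° = 2.302 m; N'_5 = 27·cos42.4° − 4·2.302 = 10.7; c'Δl = 6.45; W sinα = 18.2
Σc'Δl = 34.0 kN/m; ΣN' = 300.1 kN/m; ΣW sinα = 98.0 kN/m
Resisting = 34.0 + 300.1·tan23.5° = 34.0 + 130.5 = 164.5 kN/m
FS = 164.5 / 98.0 = 1.679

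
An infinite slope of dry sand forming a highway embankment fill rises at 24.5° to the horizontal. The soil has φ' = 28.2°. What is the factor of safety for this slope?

For a dry cohesionless infinite slope the factor of safety is FS = tanφ' / tanβ.
FS = tan28.2° / tan24.5° = 0.5362 / 0.4557 = 1.177

FS = 1.18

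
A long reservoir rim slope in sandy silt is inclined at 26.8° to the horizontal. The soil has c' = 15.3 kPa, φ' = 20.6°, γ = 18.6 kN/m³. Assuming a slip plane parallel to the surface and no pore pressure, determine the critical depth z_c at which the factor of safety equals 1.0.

Setting FS = 1.00 in FS = [c' + γz cos²β tanφ'] / [γz sinβ cosβ] and solving for z:
z = c' / [γ cosβ (FS·sinβ − cosβ·tanφ')]
  = 15.3 / [18.6·cos26.8°·(1.00·sin26.8° − cos26.8°·tan20.6°)]
  = 15.3 / [18.6·0.8926·(1.00·0.4509 − 0.8926·0.3759)]
  = 15.3 / 1.9155 = 7.987 m

z_c = 7.99 m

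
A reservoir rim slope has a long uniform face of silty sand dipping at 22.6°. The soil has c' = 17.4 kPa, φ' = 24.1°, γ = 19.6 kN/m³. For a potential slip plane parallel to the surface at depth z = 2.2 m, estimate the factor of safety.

FS = 2.21

For an infinite slope with a slip plane parallel to the surface (no pore pressure): FS = [c' + γz cos²β tanφ'] / [γz sinβ cosβ].
γz = 19.6·2.2 = 43.12 kN/m²
Numerator = 17.4 + 43.12·cos²22.6°·tan24.1° = 17.4 + 43.12·0.8523·0.4473 = 33.840 kPa
Denominator = 43.12·sin22.6°·cos22.6° = 43.12·0.3843·0.9232 = 15.298 kPa
FS = 33.840 / 15.298 = 2.212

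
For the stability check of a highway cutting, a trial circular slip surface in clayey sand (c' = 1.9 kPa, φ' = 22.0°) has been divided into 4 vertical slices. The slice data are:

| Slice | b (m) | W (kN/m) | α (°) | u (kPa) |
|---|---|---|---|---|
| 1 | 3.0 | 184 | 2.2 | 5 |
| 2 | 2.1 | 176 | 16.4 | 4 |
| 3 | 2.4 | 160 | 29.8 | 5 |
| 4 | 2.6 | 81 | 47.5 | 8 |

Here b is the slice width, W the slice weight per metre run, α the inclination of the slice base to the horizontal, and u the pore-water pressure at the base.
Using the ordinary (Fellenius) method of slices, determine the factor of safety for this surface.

FS = 1.10

Ordinary method of slices: FS = Σ[c'·Δl_i + (W_i cosα_i − u_i·Δl_i)·tanφ'] / Σ W_i sinα_i, with Δl_i = b_i / cosα_i.
Slice 1: Δl = 3.0/cos2.2° = 3.002 m; N'_1 = 184·cos2.2° − 5·3.002 = 168.9; c'Δl = 5.70; W sinα = 7.1
Slice 2: Δl = 2.1/cos16.4° = 2.189 m; N'_2 = 176·cos16.4° − 4·2.189 = 160.1; c'Δl = 4.16; W sinα = 49.7
Slice 3: Δl = 2.4/cos29.8° = 2.766 m; N'_3 = 160·cos29.8° − 5·2.766 = 125.0; c'Δl = 5.25; W sinα = 79.5
Slice 4: Δl = 2.6/cos47.5° = 3.848 m; N'_4 = 81·cos47.5° − 8·3.848 = 23.9; c'Δl = 7.31; W sinα = 59.7
Σc'Δl = 22.4 kN/m; ΣN' = 477.9 kN/m; ΣW sinα = 196.0 kN/m
Resisting = 22.4 + 477.9·tan22.0° = 22.4 + 193.1 = 215.5 kN/m
FS = 215.5 / 196.0 = 1.100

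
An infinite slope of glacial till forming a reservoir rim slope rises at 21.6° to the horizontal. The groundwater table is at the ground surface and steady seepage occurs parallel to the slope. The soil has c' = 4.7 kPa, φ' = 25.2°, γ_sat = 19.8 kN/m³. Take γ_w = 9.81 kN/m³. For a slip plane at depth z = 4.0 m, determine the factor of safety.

FS = 0.77

With seepage parallel to the slope and the water table at the surface, the effective normal stress on the slip plane uses the buoyant unit weight γ' = γ_sat − γ_w while the driving shear stress uses γ_sat:
FS = [c' + γ' z cos²β tanφ'] / [γ_sat z sinβ cosβ]
γ' = 19.8 − 9.81 = 9.99 kN/m³
Numerator = 4.7 + 9.99·4.0·cos²21.6°·tan25.2° = 4.7 + 9.99·4.0·0.8645·0.4706 = 20.956 kPa
Denominator = 19.8·4.0·sin21.6°·cos21.6° = 19.8·4.0·0.3681·0.9298 = 27.108 kPa
FS = 20.956 / 27.108 = 0.773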